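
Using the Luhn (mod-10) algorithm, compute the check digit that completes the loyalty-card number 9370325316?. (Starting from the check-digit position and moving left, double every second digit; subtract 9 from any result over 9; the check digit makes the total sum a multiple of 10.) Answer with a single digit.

6

Partial digits right→left: 6 1 3 5 2 3 0 7 3 9
Double every second digit counting from the check-digit position (so the 1st, 3rd, 5th, ... of the partial from the right).
  doubled (with −9 where >9): 3 6 4 0 6 → sum 19
  kept as-is: 1 5 3 7 9 → sum 25
Total = 19 + 25 = 44.
Check digit = (10 − (44 mod 10)) mod 10 = 6.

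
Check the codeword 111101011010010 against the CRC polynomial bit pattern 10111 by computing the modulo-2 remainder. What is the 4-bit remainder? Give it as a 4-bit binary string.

Modulo-2 division of 111101011010010 by 10111:
  pos 0: 11110 XOR 10111 = 01001
  pos 1: 10011 XOR 10111 = 00100
  pos 3: 10001 XOR 10111 = 00110
  pos 5: 11010 XOR 10111 = 01101
  pos 6: 11011 XOR 10111 = 01100
  pos 7: 11000 XOR 10111 = 01111
  pos 8: 11110 XOR 10111 = 01001
  pos 9: 10011 XOR 10111 = 00100
Remainder = 1000 (nonzero — an error is detected).

1000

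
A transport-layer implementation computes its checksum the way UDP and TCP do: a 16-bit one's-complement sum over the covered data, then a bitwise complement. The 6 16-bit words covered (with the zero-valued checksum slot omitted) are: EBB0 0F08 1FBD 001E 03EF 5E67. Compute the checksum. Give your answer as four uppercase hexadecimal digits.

8315

One's-complement addition (fold any carry out of bit 15 back into bit 0):
  0xEBB0 + 0x0F08 = 0x0FAB8
  0xFAB8 + 0x1FBD = 0x11A75 → wrap carry → 0x1A76
  0x1A76 + 0x001E = 0x01A94
  0x1A94 + 0x03EF = 0x01E83
  0x1E83 + 0x5E67 = 0x07CEA
One's-complement sum = 0x7CEA.
Checksum = ~0x7CEA & 0xFFFF = 0x8315.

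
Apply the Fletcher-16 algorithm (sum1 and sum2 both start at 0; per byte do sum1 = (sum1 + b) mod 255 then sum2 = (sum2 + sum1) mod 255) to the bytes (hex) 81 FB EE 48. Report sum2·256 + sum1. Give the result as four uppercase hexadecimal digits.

Running sums (mod 255):
  after byte 0 (81): sum1=129, sum2=129
  after byte 1 (FB): sum1=125, sum2=254
  after byte 2 (EE): sum1=108, sum2=107
  after byte 3 (48): sum1=180, sum2=32
Checksum = sum2·256 + sum1 = 32·256 + 180 = 8372 = 0x20B4.

20B4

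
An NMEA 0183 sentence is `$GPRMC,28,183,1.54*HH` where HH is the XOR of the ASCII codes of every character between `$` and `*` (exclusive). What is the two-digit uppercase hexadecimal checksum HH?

XOR the ASCII codes of the payload characters:
  'G' = 0x47 → acc = 0x47
  'P' = 0x50 → acc = 0x17
  'R' = 0x52 → acc = 0x45
  'M' = 0x4D → acc = 0x08
  'C' = 0x43 → acc = 0x4B
  ',' = 0x2C → acc = 0x67
  '2' = 0x32 → acc = 0x55
  '8' = 0x38 → acc = 0x6D
  ',' = 0x2C → acc = 0x41
  '1' = 0x31 → acc = 0x70
  '8' = 0x38 → acc = 0x48
  '3' = 0x33 → acc = 0x7B
  ',' = 0x2C → acc = 0x57
  '1' = 0x31 → acc = 0x66
  '.' = 0x2E → acc = 0x48
  '5' = 0x35 → acc = 0x7D
  '4' = 0x34 → acc = 0x49
Checksum = 0x49.

49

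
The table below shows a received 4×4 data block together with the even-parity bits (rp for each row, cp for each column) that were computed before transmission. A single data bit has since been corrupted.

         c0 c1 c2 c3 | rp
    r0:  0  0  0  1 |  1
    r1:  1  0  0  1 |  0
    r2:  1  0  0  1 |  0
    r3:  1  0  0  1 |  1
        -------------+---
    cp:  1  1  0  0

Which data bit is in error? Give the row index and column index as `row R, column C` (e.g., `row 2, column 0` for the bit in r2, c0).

Recompute each row's even parity and compare to rp:
  r0: data parity 1, sent rp 1 → ok
  r1: data parity 0, sent rp 0 → ok
  r2: data parity 0, sent rp 0 → ok
  r3: data parity 0, sent rp 1 → mismatch
Recompute each column's even parity and compare to cp:
  c0: data parity 1, sent cp 1 → ok
  c1: data parity 0, sent cp 1 → mismatch
  c2: data parity 0, sent cp 0 → ok
  c3: data parity 0, sent cp 0 → ok
Exactly one row (r3) and one column (c1) fail → the flipped bit is at their intersection.

row 3, column 1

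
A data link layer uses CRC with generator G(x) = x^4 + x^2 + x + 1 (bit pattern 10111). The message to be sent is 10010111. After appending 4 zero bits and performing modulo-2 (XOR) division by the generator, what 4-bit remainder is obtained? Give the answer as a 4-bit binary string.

0111

Append 4 zeros: 100101110000. Divide by 10111 (XOR where the leading bit is 1):
  pos 0: 10010 XOR 10111 = 00101
  pos 2: 10111 XOR 10111 = 00000
  pos 7: 10000 XOR 10111 = 00111
Remainder (last 4 bits) = 0111. This is the CRC / FCS.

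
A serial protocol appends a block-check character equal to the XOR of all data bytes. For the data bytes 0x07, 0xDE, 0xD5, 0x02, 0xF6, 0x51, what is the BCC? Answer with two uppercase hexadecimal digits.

A9

XOR the bytes together:
  start with 0x07
  0x07 ⊕ 0xDE = 0xD9
  0xD9 ⊕ 0xD5 = 0x0C
  0x0C ⊕ 0x02 = 0x0E
  0x0E ⊕ 0xF6 = 0xF8
  0xF8 ⊕ 0x51 = 0xA9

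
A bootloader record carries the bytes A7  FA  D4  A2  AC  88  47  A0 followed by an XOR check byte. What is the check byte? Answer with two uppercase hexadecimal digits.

E8

XOR the bytes together:
  start with 0xA7
  0xA7 ⊕ 0xFA = 0x5D
  0x5D ⊕ 0xD4 = 0x89
  0x89 ⊕ 0xA2 = 0x2B
  0x2B ⊕ 0xAC = 0x87
  0x87 ⊕ 0x88 = 0x0F
  0x0F ⊕ 0x47 = 0x48
  0x48 ⊕ 0xA0 = 0xE8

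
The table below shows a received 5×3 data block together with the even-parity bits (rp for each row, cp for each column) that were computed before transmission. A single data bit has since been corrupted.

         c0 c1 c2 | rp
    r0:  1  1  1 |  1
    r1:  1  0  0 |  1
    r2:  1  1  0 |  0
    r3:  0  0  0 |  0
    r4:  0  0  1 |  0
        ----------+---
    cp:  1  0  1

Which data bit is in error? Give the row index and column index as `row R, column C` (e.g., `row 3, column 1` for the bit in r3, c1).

row 4, column 2

Recompute each row's even parity and compare to rp:
  r0: data parity 1, sent rp 1 → ok
  r1: data parity 1, sent rp 1 → ok
  r2: data parity 0, sent rp 0 → ok
  r3: data parity 0, sent rp 0 → ok
  r4: data parity 1, sent rp 0 → mismatch
Recompute each column's even parity and compare to cp:
  c0: data parity 1, sent cp 1 → ok
  c1: data parity 0, sent cp 0 → ok
  c2: data parity 0, sent cp 1 → mismatch
Exactly one row (r4) and one column (c2) fail → the flipped bit is at their intersection.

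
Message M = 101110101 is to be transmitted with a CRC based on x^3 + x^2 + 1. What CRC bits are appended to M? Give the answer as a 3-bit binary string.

110

Append 3 zeros: 101110101000. Divide by 1101 (XOR where the leading bit is 1):
  pos 0: 1011 XOR 1101 = 0110
  pos 1: 1101 XOR 1101 = 0000
  pos 6: 1010 XOR 1101 = 0111
  pos 7: 1110 XOR 1101 = 0011
Remainder (last 3 bits) = 110. This is the CRC / FCS.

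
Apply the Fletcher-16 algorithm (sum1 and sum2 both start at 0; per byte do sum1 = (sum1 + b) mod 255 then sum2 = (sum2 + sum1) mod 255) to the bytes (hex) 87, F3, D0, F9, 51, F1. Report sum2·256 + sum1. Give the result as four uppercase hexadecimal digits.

B689

Running sums (mod 255):
  after byte 0 (87): sum1=135, sum2=135
  after byte 1 (F3): sum1=123, sum2=3
  after byte 2 (D0): sum1=76, sum2=79
  after byte 3 (F9): sum1=70, sum2=149
  after byte 4 (51): sum1=151, sum2=45
  after byte 5 (F1): sum1=137, sum2=182
Checksum = sum2·256 + sum1 = 182·256 + 137 = 46729 = 0xB689.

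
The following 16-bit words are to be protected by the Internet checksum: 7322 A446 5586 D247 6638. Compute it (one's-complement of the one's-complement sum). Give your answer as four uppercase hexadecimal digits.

5A90

One's-complement addition (fold any carry out of bit 15 back into bit 0):
  0x7322 + 0xA446 = 0x11768 → wrap carry → 0x1769
  0x1769 + 0x5586 = 0x06CEF
  0x6CEF + 0xD247 = 0x13F36 → wrap carry → 0x3F37
  0x3F37 + 0x6638 = 0x0A56F
One's-complement sum = 0xA56F.
Checksum = ~0xA56F & 0xFFFF = 0x5A90.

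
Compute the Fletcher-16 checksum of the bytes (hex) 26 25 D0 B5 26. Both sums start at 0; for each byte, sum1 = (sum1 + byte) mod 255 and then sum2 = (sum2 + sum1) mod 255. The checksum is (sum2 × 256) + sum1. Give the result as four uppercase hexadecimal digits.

57F7

Running sums (mod 255):
  after byte 0 (26): sum1=38, sum2=38
  after byte 1 (25): sum1=75, sum2=113
  after byte 2 (D0): sum1=28, sum2=141
  after byte 3 (B5): sum1=209, sum2=95
  after byte 4 (26): sum1=247, sum2=87
Checksum = sum2·256 + sum1 = 87·256 + 247 = 22519 = 0x57F7.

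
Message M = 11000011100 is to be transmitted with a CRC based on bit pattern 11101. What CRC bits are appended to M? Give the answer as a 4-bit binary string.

0010

Append 4 zeros: 110000111000000. Divide by 11101 (XOR where the leading bit is 1):
  pos 0: 11000 XOR 11101 = 00101
  pos 2: 10101 XOR 11101 = 01000
  pos 3: 10001 XOR 11101 = 01100
  pos 4: 11001 XOR 11101 = 00100
  pos 6: 10000 XOR 11101 = 01101
  pos 7: 11010 XOR 11101 = 00111
  pos 9: 11100 XOR 11101 = 00001
Remainder (last 4 bits) = 0010. This is the CRC / FCS.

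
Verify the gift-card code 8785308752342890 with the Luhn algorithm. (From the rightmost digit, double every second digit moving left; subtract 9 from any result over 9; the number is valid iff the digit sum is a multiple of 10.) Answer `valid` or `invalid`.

valid

From the right, keep odd positions and double even positions (subtract 9 from any doubled value over 9):
  doubled (positions 2,4,...): 9 4 6 1 7 6 7 7 → sum 47
  kept (positions 1,3,...): 0 8 4 2 7 0 5 7 → sum 33
Total = 80.
80 mod 10 = 0, so the number is valid.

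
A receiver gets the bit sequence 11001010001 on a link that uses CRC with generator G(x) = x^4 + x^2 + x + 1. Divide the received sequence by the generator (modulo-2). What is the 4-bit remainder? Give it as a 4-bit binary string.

Modulo-2 division of 11001010001 by 10111:
  pos 0: 11001 XOR 10111 = 01110
  pos 1: 11100 XOR 10111 = 01011
  pos 2: 10111 XOR 10111 = 00000
Remainder = 0001 (nonzero — an error is detected).

0001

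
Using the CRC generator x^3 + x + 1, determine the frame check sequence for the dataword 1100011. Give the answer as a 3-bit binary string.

Append 3 zeros: 1100011000. Divide by 1011 (XOR where the leading bit is 1):
  pos 0: 1100 XOR 1011 = 0111
  pos 1: 1110 XOR 1011 = 0101
  pos 2: 1011 XOR 1011 = 0000
  pos 6: 1000 XOR 1011 = 0011
Remainder (last 3 bits) = 011. This is the CRC / FCS.

011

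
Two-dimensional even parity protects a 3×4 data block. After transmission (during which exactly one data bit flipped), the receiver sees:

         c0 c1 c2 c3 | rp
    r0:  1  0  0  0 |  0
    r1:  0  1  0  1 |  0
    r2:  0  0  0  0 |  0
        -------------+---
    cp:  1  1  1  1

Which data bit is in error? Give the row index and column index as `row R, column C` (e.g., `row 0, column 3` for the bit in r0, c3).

row 0, column 2

Recompute each row's even parity and compare to rp:
  r0: data parity 1, sent rp 0 → mismatch
  r1: data parity 0, sent rp 0 → ok
  r2: data parity 0, sent rp 0 → ok
Recompute each column's even parity and compare to cp:
  c0: data parity 1, sent cp 1 → ok
  c1: data parity 1, sent cp 1 → ok
  c2: data parity 0, sent cp 1 → mismatch
  c3: data parity 1, sent cp 1 → ok
Exactly one row (r0) and one column (c2) fail → the flipped bit is at their intersection.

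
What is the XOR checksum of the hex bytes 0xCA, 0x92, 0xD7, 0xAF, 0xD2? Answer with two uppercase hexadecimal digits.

XOR the bytes together:
  start with 0xCA
  0xCA ⊕ 0x92 = 0x58
  0x58 ⊕ 0xD7 = 0x8F
  0x8F ⊕ 0xAF = 0x20
  0x20 ⊕ 0xD2 = 0xF2

F2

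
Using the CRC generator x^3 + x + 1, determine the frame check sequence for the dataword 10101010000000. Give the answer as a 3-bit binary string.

Append 3 zeros: 10101010000000000. Divide by 1011 (XOR where the leading bit is 1):
  pos 0: 1010 XOR 1011 = 0001
  pos 3: 1101 XOR 1011 = 0110
  pos 4: 1100 XOR 1011 = 0111
  pos 5: 1110 XOR 1011 = 0101
  pos 6: 1010 XOR 1011 = 0001
  pos 9: 1000 XOR 1011 = 0011
  pos 11: 1100 XOR 1011 = 0111
  pos 12: 1110 XOR 1011 = 0101
  pos 13: 1010 XOR 1011 = 0001
Remainder (last 3 bits) = 001. This is the CRC / FCS.

001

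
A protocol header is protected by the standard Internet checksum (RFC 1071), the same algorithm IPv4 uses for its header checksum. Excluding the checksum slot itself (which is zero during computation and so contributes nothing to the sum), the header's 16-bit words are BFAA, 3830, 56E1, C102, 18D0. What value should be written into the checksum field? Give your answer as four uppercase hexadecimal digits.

D770

One's-complement addition (fold any carry out of bit 15 back into bit 0):
  0xBFAA + 0x3830 = 0x0F7DA
  0xF7DA + 0x56E1 = 0x14EBB → wrap carry → 0x4EBC
  0x4EBC + 0xC102 = 0x10FBE → wrap carry → 0x0FBF
  0x0FBF + 0x18D0 = 0x0288F
One's-complement sum = 0x288F.
Checksum = ~0x288F & 0xFFFF = 0xD770.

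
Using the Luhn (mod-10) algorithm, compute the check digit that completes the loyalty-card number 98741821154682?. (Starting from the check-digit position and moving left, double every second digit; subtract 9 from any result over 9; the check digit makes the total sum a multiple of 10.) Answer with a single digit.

Partial digits right→left: 2 8 6 4 5 1 1 2 8 1 4 7 8 9
Double every second digit counting from the check-digit position (so the 1st, 3rd, 5th, ... of the partial from the right).
  doubled (with −9 where >9): 4 3 1 2 7 8 7 → sum 32
  kept as-is: 8 4 1 2 1 7 9 → sum 32
Total = 32 + 32 = 64.
Check digit = (10 − (64 mod 10)) mod 10 = 6.

6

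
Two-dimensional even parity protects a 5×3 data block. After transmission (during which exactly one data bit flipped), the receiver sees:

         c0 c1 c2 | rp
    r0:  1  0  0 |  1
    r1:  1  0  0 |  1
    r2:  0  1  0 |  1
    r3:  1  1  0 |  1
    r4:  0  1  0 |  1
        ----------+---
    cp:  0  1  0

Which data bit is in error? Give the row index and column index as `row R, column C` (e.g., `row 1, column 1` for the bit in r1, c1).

row 3, column 0

Recompute each row's even parity and compare to rp:
  r0: data parity 1, sent rp 1 → ok
  r1: data parity 1, sent rp 1 → ok
  r2: data parity 1, sent rp 1 → ok
  r3: data parity 0, sent rp 1 → mismatch
  r4: data parity 1, sent rp 1 → ok
Recompute each column's even parity and compare to cp:
  c0: data parity 1, sent cp 0 → mismatch
  c1: data parity 1, sent cp 1 → ok
  c2: data parity 0, sent cp 0 → ok
Exactly one row (r3) and one column (c0) fail → the flipped bit is at their intersection.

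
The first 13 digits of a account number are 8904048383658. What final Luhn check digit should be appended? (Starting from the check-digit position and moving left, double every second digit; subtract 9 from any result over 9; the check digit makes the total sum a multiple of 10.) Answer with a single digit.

Partial digits right→left: 8 5 6 3 8 3 8 4 0 4 0 9 8
Double every second digit counting from the check-digit position (so the 1st, 3rd, 5th, ... of the partial from the right).
  doubled (with −9 where >9): 7 3 7 7 0 0 7 → sum 31
  kept as-is: 5 3 3 4 4 9 → sum 28
Total = 31 + 28 = 59.
Check digit = (10 − (59 mod 10)) mod 10 = 1.

1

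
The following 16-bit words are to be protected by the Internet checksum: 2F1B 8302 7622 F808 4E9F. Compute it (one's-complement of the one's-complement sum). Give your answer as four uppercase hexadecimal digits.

One's-complement addition (fold any carry out of bit 15 back into bit 0):
  0x2F1B + 0x8302 = 0x0B21D
  0xB21D + 0x7622 = 0x1283F → wrap carry → 0x2840
  0x2840 + 0xF808 = 0x12048 → wrap carry → 0x2049
  0x2049 + 0x4E9F = 0x06EE8
One's-complement sum = 0x6EE8.
Checksum = ~0x6EE8 & 0xFFFF = 0x9117.

9117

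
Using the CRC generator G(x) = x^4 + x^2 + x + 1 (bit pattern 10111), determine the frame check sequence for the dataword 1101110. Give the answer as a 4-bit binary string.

Append 4 zeros: 11011100000. Divide by 10111 (XOR where the leading bit is 1):
  pos 0: 11011 XOR 10111 = 01100
  pos 1: 11001 XOR 10111 = 01110
  pos 2: 11100 XOR 10111 = 01011
  pos 3: 10110 XOR 10111 = 00001
Remainder (last 4 bits) = 1000. This is the CRC / FCS.

1000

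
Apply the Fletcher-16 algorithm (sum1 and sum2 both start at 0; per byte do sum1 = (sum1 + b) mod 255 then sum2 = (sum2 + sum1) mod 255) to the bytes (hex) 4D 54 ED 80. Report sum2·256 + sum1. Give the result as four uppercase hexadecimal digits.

8E10

Running sums (mod 255):
  after byte 0 (4D): sum1=77, sum2=77
  after byte 1 (54): sum1=161, sum2=238
  after byte 2 (ED): sum1=143, sum2=126
  after byte 3 (80): sum1=16, sum2=142
Checksum = sum2·256 + sum1 = 142·256 + 16 = 36368 = 0x8E10.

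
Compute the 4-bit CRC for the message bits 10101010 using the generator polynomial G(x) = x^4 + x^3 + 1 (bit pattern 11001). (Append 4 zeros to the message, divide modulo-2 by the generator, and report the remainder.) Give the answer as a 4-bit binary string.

0100

Append 4 zeros: 101010100000. Divide by 11001 (XOR where the leading bit is 1):
  pos 0: 10101 XOR 11001 = 01100
  pos 1: 11000 XOR 11001 = 00001
  pos 5: 11000 XOR 11001 = 00001
Remainder (last 4 bits) = 0100. This is the CRC / FCS.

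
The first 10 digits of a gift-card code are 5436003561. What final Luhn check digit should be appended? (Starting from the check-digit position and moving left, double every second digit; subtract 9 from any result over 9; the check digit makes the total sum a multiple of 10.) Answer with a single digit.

Partial digits right→left: 1 6 5 3 0 0 6 3 4 5
Double every second digit counting from the check-digit position (so the 1st, 3rd, 5th, ... of the partial from the right).
  doubled (with −9 where >9): 2 1 0 3 8 → sum 14
  kept as-is: 6 3 0 3 5 → sum 17
Total = 14 + 17 = 31.
Check digit = (10 − (31 mod 10)) mod 10 = 9.

9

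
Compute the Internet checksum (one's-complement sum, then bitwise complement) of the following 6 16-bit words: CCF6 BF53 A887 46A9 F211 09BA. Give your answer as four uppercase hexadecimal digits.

One's-complement addition (fold any carry out of bit 15 back into bit 0):
  0xCCF6 + 0xBF53 = 0x18C49 → wrap carry → 0x8C4A
  0x8C4A + 0xA887 = 0x134D1 → wrap carry → 0x34D2
  0x34D2 + 0x46A9 = 0x07B7B
  0x7B7B + 0xF211 = 0x16D8C → wrap carry → 0x6D8D
  0x6D8D + 0x09BA = 0x07747
One's-complement sum = 0x7747.
Checksum = ~0x7747 & 0xFFFF = 0x88B8.

88B8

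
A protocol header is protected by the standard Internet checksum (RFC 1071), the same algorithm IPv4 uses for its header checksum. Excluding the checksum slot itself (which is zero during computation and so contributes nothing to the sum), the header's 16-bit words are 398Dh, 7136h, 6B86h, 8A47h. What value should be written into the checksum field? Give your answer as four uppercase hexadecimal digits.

5F6E

One's-complement addition (fold any carry out of bit 15 back into bit 0):
  0x398D + 0x7136 = 0x0AAC3
  0xAAC3 + 0x6B86 = 0x11649 → wrap carry → 0x164A
  0x164A + 0x8A47 = 0x0A091
One's-complement sum = 0xA091.
Checksum = ~0xA091 & 0xFFFF = 0x5F6E.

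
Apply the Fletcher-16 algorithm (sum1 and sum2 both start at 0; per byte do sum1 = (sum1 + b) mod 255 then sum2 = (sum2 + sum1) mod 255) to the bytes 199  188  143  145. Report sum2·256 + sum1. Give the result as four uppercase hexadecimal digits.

Running sums (mod 255):
  after byte 0 (199): sum1=199, sum2=199
  after byte 1 (188): sum1=132, sum2=76
  after byte 2 (143): sum1=20, sum2=96
  after byte 3 (145): sum1=165, sum2=6
Checksum = sum2·256 + sum1 = 6·256 + 165 = 1701 = 0x06A5.

06A5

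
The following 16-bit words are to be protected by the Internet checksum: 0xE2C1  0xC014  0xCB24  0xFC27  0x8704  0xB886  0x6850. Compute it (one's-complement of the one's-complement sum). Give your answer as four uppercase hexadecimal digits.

EE00

One's-complement addition (fold any carry out of bit 15 back into bit 0):
  0xE2C1 + 0xC014 = 0x1A2D5 → wrap carry → 0xA2D6
  0xA2D6 + 0xCB24 = 0x16DFA → wrap carry → 0x6DFB
  0x6DFB + 0xFC27 = 0x16A22 → wrap carry → 0x6A23
  0x6A23 + 0x8704 = 0x0F127
  0xF127 + 0xB886 = 0x1A9AD → wrap carry → 0xA9AE
  0xA9AE + 0x6850 = 0x111FE → wrap carry → 0x11FF
One's-complement sum = 0x11FF.
Checksum = ~0x11FF & 0xFFFF = 0xEE00.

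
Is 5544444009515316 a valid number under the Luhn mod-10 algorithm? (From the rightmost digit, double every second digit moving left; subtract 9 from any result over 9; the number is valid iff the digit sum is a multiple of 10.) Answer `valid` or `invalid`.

From the right, keep odd positions and double even positions (subtract 9 from any doubled value over 9):
  doubled (positions 2,4,...): 2 1 1 0 8 8 8 1 → sum 29
  kept (positions 1,3,...): 6 3 1 9 0 4 4 5 → sum 32
Total = 61.
61 mod 10 = 1, so the number is invalid.

invalid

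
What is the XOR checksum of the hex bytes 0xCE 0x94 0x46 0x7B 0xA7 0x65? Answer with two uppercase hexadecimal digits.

A5

XOR the bytes together:
  start with 0xCE
  0xCE ⊕ 0x94 = 0x5A
  0x5A ⊕ 0x46 = 0x1C
  0x1C ⊕ 0x7B = 0x67
  0x67 ⊕ 0xA7 = 0xC0
  0xC0 ⊕ 0x65 = 0xA5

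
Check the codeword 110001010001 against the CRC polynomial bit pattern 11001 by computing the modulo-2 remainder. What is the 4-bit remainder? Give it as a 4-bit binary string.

Modulo-2 division of 110001010001 by 11001:
  pos 0: 11000 XOR 11001 = 00001
  pos 4: 11010 XOR 11001 = 00011
  pos 7: 11001 XOR 11001 = 00000
Remainder = 0000 (zero — the frame passes the CRC check).

0000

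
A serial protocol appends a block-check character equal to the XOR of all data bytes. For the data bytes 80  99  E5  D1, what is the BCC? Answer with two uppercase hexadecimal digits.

2D

XOR the bytes together:
  start with 0x80
  0x80 ⊕ 0x99 = 0x19
  0x19 ⊕ 0xE5 = 0xFC
  0xFC ⊕ 0xD1 = 0x2D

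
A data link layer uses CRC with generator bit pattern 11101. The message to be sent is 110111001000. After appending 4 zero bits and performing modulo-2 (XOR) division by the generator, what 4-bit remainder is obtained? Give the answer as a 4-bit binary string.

Append 4 zeros: 1101110010000000. Divide by 11101 (XOR where the leading bit is 1):
  pos 0: 11011 XOR 11101 = 00110
  pos 2: 11010 XOR 11101 = 00111
  pos 4: 11101 XOR 11101 = 00000
Remainder (last 4 bits) = 0000. This is the CRC / FCS.

0000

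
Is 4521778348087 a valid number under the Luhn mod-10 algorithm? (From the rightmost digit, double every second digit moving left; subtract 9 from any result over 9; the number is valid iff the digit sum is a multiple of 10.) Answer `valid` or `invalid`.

From the right, keep odd positions and double even positions (subtract 9 from any doubled value over 9):
  doubled (positions 2,4,...): 7 7 6 5 2 1 → sum 28
  kept (positions 1,3,...): 7 0 4 8 7 2 4 → sum 32
Total = 60.
60 mod 10 = 0, so the number is valid.

valid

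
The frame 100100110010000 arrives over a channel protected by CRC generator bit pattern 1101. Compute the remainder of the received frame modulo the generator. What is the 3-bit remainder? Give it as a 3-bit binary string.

Modulo-2 division of 100100110010000 by 1101:
  pos 0: 1001 XOR 1101 = 0100
  pos 1: 1000 XOR 1101 = 0101
  pos 2: 1010 XOR 1101 = 0111
  pos 3: 1111 XOR 1101 = 0010
  pos 5: 1010 XOR 1101 = 0111
  pos 6: 1110 XOR 1101 = 0011
  pos 8: 1110 XOR 1101 = 0011
  pos 10: 1100 XOR 1101 = 0001
Remainder = 010 (nonzero — an error is detected).

010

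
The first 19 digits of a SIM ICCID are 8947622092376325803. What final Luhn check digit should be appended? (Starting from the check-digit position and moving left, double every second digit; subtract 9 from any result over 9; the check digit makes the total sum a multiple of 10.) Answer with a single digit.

8

Partial digits right→left: 3 0 8 5 2 3 6 7 3 2 9 0 2 2 6 7 4 9 8
Double every second digit counting from the check-digit position (so the 1st, 3rd, 5th, ... of the partial from the right).
  doubled (with −9 where >9): 6 7 4 3 6 9 4 3 8 7 → sum 57
  kept as-is: 0 5 3 7 2 0 2 7 9 → sum 35
Total = 57 + 35 = 92.
Check digit = (10 − (92 mod 10)) mod 10 = 8.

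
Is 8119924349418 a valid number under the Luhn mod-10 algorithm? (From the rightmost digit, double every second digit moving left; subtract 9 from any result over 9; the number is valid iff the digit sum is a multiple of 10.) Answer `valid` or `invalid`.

From the right, keep odd positions and double even positions (subtract 9 from any doubled value over 9):
  doubled (positions 2,4,...): 2 9 6 4 9 2 → sum 32
  kept (positions 1,3,...): 8 4 4 4 9 1 8 → sum 38
Total = 70.
70 mod 10 = 0, so the number is valid.

valid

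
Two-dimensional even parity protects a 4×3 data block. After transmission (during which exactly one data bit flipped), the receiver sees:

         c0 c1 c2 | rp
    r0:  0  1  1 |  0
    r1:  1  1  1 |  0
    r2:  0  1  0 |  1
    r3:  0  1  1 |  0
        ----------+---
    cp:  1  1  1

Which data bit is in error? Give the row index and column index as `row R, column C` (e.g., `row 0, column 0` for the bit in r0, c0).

row 1, column 1

Recompute each row's even parity and compare to rp:
  r0: data parity 0, sent rp 0 → ok
  r1: data parity 1, sent rp 0 → mismatch
  r2: data parity 1, sent rp 1 → ok
  r3: data parity 0, sent rp 0 → ok
Recompute each column's even parity and compare to cp:
  c0: data parity 1, sent cp 1 → ok
  c1: data parity 0, sent cp 1 → mismatch
  c2: data parity 1, sent cp 1 → ok
Exactly one row (r1) and one column (c1) fail → the flipped bit is at their intersection.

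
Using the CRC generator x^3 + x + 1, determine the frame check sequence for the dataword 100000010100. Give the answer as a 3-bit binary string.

111

Append 3 zeros: 100000010100000. Divide by 1011 (XOR where the leading bit is 1):
  pos 0: 1000 XOR 1011 = 0011
  pos 2: 1100 XOR 1011 = 0111
  pos 3: 1110 XOR 1011 = 0101
  pos 4: 1011 XOR 1011 = 0000
  pos 9: 1000 XOR 1011 = 0011
  pos 11: 1100 XOR 1011 = 0111
Remainder (last 3 bits) = 111. This is the CRC / FCS.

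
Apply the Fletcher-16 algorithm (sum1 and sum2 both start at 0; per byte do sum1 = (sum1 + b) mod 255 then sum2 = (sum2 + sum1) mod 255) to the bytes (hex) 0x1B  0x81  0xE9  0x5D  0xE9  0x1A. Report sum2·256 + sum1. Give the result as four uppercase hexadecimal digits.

Running sums (mod 255):
  after byte 0 (0x1B): sum1=27, sum2=27
  after byte 1 (0x81): sum1=156, sum2=183
  after byte 2 (0xE9): sum1=134, sum2=62
  after byte 3 (0x5D): sum1=227, sum2=34
  after byte 4 (0xE9): sum1=205, sum2=239
  after byte 5 (0x1A): sum1=231, sum2=215
Checksum = sum2·256 + sum1 = 215·256 + 231 = 55271 = 0xD7E7.

D7E7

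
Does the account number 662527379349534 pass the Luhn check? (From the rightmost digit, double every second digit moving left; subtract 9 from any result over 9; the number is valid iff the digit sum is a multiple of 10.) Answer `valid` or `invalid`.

From the right, keep odd positions and double even positions (subtract 9 from any doubled value over 9):
  doubled (positions 2,4,...): 6 9 6 5 5 1 3 → sum 35
  kept (positions 1,3,...): 4 5 4 9 3 2 2 6 → sum 35
Total = 70.
70 mod 10 = 0, so the number is valid.

valid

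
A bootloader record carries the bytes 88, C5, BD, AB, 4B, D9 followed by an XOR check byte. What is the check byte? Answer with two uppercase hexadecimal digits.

XOR the bytes together:
  start with 0x88
  0x88 ⊕ 0xC5 = 0x4D
  0x4D ⊕ 0xBD = 0xF0
  0xF0 ⊕ 0xAB = 0x5B
  0x5B ⊕ 0x4B = 0x10
  0x10 ⊕ 0xD9 = 0xC9

C9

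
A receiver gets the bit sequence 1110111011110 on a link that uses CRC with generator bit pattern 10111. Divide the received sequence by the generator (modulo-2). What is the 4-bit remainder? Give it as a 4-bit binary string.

Modulo-2 division of 1110111011110 by 10111:
  pos 0: 11101 XOR 10111 = 01010
  pos 1: 10101 XOR 10111 = 00010
  pos 4: 10101 XOR 10111 = 00010
  pos 7: 10111 XOR 10111 = 00000
Remainder = 0000 (zero — the frame passes the CRC check).

0000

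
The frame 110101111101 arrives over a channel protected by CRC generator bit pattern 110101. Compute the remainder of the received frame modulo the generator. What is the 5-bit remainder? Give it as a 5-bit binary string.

Modulo-2 division of 110101111101 by 110101:
  pos 0: 110101 XOR 110101 = 000000
  pos 6: 111101 XOR 110101 = 001000
Remainder = 01000 (nonzero — an error is detected).

01000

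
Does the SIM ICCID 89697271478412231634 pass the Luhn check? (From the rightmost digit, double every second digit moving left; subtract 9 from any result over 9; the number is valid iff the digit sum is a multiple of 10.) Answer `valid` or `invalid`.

invalid

From the right, keep odd positions and double even positions (subtract 9 from any doubled value over 9):
  doubled (positions 2,4,...): 6 2 4 2 7 8 5 5 3 7 → sum 49
  kept (positions 1,3,...): 4 6 3 2 4 7 1 2 9 9 → sum 47
Total = 96.
96 mod 10 = 6, so the number is invalid.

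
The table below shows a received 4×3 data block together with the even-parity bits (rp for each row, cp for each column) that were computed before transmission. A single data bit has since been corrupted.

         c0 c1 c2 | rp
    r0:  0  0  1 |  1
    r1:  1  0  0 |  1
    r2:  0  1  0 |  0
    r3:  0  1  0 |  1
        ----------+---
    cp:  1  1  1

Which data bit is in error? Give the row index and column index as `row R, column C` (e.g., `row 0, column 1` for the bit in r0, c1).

Recompute each row's even parity and compare to rp:
  r0: data parity 1, sent rp 1 → ok
  r1: data parity 1, sent rp 1 → ok
  r2: data parity 1, sent rp 0 → mismatch
  r3: data parity 1, sent rp 1 → ok
Recompute each column's even parity and compare to cp:
  c0: data parity 1, sent cp 1 → ok
  c1: data parity 0, sent cp 1 → mismatch
  c2: data parity 1, sent cp 1 → ok
Exactly one row (r2) and one column (c1) fail → the flipped bit is at their intersection.

row 2, column 1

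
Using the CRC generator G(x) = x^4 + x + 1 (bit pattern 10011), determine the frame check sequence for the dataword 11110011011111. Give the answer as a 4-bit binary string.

0000

Append 4 zeros: 111100110111110000. Divide by 10011 (XOR where the leading bit is 1):
  pos 0: 11110 XOR 10011 = 01101
  pos 1: 11010 XOR 10011 = 01001
  pos 2: 10011 XOR 10011 = 00000
  pos 7: 10111 XOR 10011 = 00100
  pos 9: 10011 XOR 10011 = 00000
Remainder (last 4 bits) = 0000. This is the CRC / FCS.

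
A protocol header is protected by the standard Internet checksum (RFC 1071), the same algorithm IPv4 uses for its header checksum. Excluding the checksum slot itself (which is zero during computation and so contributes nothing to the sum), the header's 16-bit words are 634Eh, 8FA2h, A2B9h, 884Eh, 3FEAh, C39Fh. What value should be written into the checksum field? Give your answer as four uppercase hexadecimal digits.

One's-complement addition (fold any carry out of bit 15 back into bit 0):
  0x634E + 0x8FA2 = 0x0F2F0
  0xF2F0 + 0xA2B9 = 0x195A9 → wrap carry → 0x95AA
  0x95AA + 0x884E = 0x11DF8 → wrap carry → 0x1DF9
  0x1DF9 + 0x3FEA = 0x05DE3
  0x5DE3 + 0xC39F = 0x12182 → wrap carry → 0x2183
One's-complement sum = 0x2183.
Checksum = ~0x2183 & 0xFFFF = 0xDE7C.

DE7C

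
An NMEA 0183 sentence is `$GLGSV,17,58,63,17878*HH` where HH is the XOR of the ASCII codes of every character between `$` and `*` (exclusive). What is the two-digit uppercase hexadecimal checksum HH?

76

XOR the ASCII codes of the payload characters:
  'G' = 0x47 → acc = 0x47
  'L' = 0x4C → acc = 0x0B
  'G' = 0x47 → acc = 0x4C
  'S' = 0x53 → acc = 0x1F
  'V' = 0x56 → acc = 0x49
  ',' = 0x2C → acc = 0x65
  '1' = 0x31 → acc = 0x54
  '7' = 0x37 → acc = 0x63
  ',' = 0x2C → acc = 0x4F
  '5' = 0x35 → acc = 0x7A
  '8' = 0x38 → acc = 0x42
  ',' = 0x2C → acc = 0x6E
  '6' = 0x36 → acc = 0x58
  '3' = 0x33 → acc = 0x6B
  ',' = 0x2C → acc = 0x47
  '1' = 0x31 → acc = 0x76
  '7' = 0x37 → acc = 0x41
  '8' = 0x38 → acc = 0x79
  '7' = 0x37 → acc = 0x4E
  '8' = 0x38 → acc = 0x76
Checksum = 0x76.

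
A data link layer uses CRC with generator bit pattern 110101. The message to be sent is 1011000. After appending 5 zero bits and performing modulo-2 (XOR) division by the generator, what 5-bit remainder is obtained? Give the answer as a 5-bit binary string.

Append 5 zeros: 101100000000. Divide by 110101 (XOR where the leading bit is 1):
  pos 0: 101100 XOR 110101 = 011001
  pos 1: 110010 XOR 110101 = 000111
  pos 4: 111000 XOR 110101 = 001101
  pos 6: 110100 XOR 110101 = 000001
Remainder (last 5 bits) = 00001. This is the CRC / FCS.

00001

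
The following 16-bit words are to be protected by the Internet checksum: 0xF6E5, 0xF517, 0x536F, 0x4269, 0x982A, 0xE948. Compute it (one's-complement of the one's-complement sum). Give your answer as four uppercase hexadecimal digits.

One's-complement addition (fold any carry out of bit 15 back into bit 0):
  0xF6E5 + 0xF517 = 0x1EBFC → wrap carry → 0xEBFD
  0xEBFD + 0x536F = 0x13F6C → wrap carry → 0x3F6D
  0x3F6D + 0x4269 = 0x081D6
  0x81D6 + 0x982A = 0x11A00 → wrap carry → 0x1A01
  0x1A01 + 0xE948 = 0x10349 → wrap carry → 0x034A
One's-complement sum = 0x034A.
Checksum = ~0x034A & 0xFFFF = 0xFCB5.

FCB5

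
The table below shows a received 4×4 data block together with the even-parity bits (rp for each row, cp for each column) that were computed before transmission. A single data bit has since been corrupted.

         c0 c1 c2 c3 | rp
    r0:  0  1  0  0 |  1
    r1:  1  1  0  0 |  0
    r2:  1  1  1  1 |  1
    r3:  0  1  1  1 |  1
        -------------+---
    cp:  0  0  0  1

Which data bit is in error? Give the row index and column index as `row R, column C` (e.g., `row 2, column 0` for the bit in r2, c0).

Recompute each row's even parity and compare to rp:
  r0: data parity 1, sent rp 1 → ok
  r1: data parity 0, sent rp 0 → ok
  r2: data parity 0, sent rp 1 → mismatch
  r3: data parity 1, sent rp 1 → ok
Recompute each column's even parity and compare to cp:
  c0: data parity 0, sent cp 0 → ok
  c1: data parity 0, sent cp 0 → ok
  c2: data parity 0, sent cp 0 → ok
  c3: data parity 0, sent cp 1 → mismatch
Exactly one row (r2) and one column (c3) fail → the flipped bit is at their intersection.

row 2, column 3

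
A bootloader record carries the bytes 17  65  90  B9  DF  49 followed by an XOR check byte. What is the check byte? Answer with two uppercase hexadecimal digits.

XOR the bytes together:
  start with 0x17
  0x17 ⊕ 0x65 = 0x72
  0x72 ⊕ 0x90 = 0xE2
  0xE2 ⊕ 0xB9 = 0x5B
  0x5B ⊕ 0xDF = 0x84
  0x84 ⊕ 0x49 = 0xCD

CD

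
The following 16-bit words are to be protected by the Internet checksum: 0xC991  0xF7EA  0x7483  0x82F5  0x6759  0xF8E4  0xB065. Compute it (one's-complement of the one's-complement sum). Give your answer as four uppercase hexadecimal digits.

3666

One's-complement addition (fold any carry out of bit 15 back into bit 0):
  0xC991 + 0xF7EA = 0x1C17B → wrap carry → 0xC17C
  0xC17C + 0x7483 = 0x135FF → wrap carry → 0x3600
  0x3600 + 0x82F5 = 0x0B8F5
  0xB8F5 + 0x6759 = 0x1204E → wrap carry → 0x204F
  0x204F + 0xF8E4 = 0x11933 → wrap carry → 0x1934
  0x1934 + 0xB065 = 0x0C999
One's-complement sum = 0xC999.
Checksum = ~0xC999 & 0xFFFF = 0x3666.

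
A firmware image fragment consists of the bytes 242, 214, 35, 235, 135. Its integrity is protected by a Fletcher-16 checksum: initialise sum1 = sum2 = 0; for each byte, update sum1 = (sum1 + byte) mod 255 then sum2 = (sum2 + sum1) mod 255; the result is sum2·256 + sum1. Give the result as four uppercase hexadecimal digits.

E260

Running sums (mod 255):
  after byte 0 (242): sum1=242, sum2=242
  after byte 1 (214): sum1=201, sum2=188
  after byte 2 (35): sum1=236, sum2=169
  after byte 3 (235): sum1=216, sum2=130
  after byte 4 (135): sum1=96, sum2=226
Checksum = sum2·256 + sum1 = 226·256 + 96 = 57952 = 0xE260.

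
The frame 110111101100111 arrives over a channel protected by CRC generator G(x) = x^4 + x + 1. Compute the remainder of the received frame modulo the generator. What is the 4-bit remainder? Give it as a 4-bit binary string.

Modulo-2 division of 110111101100111 by 10011:
  pos 0: 11011 XOR 10011 = 01000
  pos 1: 10001 XOR 10011 = 00010
  pos 4: 10101 XOR 10011 = 00110
  pos 6: 11010 XOR 10011 = 01001
  pos 7: 10010 XOR 10011 = 00001
Remainder = 1111 (nonzero — an error is detected).

1111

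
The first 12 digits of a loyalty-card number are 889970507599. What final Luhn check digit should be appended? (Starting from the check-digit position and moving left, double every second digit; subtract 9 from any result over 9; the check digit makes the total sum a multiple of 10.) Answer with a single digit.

Partial digits right→left: 9 9 5 7 0 5 0 7 9 9 8 8
Double every second digit counting from the check-digit position (so the 1st, 3rd, 5th, ... of the partial from the right).
  doubled (with −9 where >9): 9 1 0 0 9 7 → sum 26
  kept as-is: 9 7 5 7 9 8 → sum 45
Total = 26 + 45 = 71.
Check digit = (10 − (71 mod 10)) mod 10 = 9.

9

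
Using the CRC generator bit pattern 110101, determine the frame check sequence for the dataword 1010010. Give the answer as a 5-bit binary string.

01000

Append 5 zeros: 101001000000. Divide by 110101 (XOR where the leading bit is 1):
  pos 0: 101001 XOR 110101 = 011100
  pos 1: 111000 XOR 110101 = 001101
  pos 3: 110100 XOR 110101 = 000001
Remainder (last 5 bits) = 01000. This is the CRC / FCS.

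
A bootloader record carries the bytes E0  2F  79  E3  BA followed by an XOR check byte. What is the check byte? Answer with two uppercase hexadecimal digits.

EF

XOR the bytes together:
  start with 0xE0
  0xE0 ⊕ 0x2F = 0xCF
  0xCF ⊕ 0x79 = 0xB6
  0xB6 ⊕ 0xE3 = 0x55
  0x55 ⊕ 0xBA = 0xEF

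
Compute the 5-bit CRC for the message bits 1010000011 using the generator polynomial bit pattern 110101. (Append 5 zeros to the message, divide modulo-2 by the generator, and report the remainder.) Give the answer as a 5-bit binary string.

Append 5 zeros: 101000001100000. Divide by 110101 (XOR where the leading bit is 1):
  pos 0: 101000 XOR 110101 = 011101
  pos 1: 111010 XOR 110101 = 001111
  pos 3: 111101 XOR 110101 = 001000
  pos 5: 100010 XOR 110101 = 010111
  pos 6: 101110 XOR 110101 = 011011
  pos 7: 110110 XOR 110101 = 000011
Remainder (last 5 bits) = 01100. This is the CRC / FCS.

01100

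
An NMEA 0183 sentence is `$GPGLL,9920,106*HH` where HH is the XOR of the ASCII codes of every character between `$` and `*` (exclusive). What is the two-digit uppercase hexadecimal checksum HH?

65

XOR the ASCII codes of the payload characters:
  'G' = 0x47 → acc = 0x47
  'P' = 0x50 → acc = 0x17
  'G' = 0x47 → acc = 0x50
  'L' = 0x4C → acc = 0x1C
  'L' = 0x4C → acc = 0x50
  ',' = 0x2C → acc = 0x7C
  '9' = 0x39 → acc = 0x45
  '9' = 0x39 → acc = 0x7C
  '2' = 0x32 → acc = 0x4E
  '0' = 0x30 → acc = 0x7E
  ',' = 0x2C → acc = 0x52
  '1' = 0x31 → acc = 0x63
  '0' = 0x30 → acc = 0x53
  '6' = 0x36 → acc = 0x65
Checksum = 0x65.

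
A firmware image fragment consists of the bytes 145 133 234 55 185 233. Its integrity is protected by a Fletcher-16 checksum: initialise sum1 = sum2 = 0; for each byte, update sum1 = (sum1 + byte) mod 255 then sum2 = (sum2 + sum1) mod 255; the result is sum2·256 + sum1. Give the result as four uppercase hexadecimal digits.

Running sums (mod 255):
  after byte 0 (145): sum1=145, sum2=145
  after byte 1 (133): sum1=23, sum2=168
  after byte 2 (234): sum1=2, sum2=170
  after byte 3 (55): sum1=57, sum2=227
  after byte 4 (185): sum1=242, sum2=214
  after byte 5 (233): sum1=220, sum2=179
Checksum = sum2·256 + sum1 = 179·256 + 220 = 46044 = 0xB3DC.

B3DC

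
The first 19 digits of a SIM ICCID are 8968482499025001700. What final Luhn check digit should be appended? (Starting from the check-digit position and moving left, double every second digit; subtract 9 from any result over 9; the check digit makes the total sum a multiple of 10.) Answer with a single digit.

2

Partial digits right→left: 0 0 7 1 0 0 5 2 0 9 9 4 2 8 4 8 6 9 8
Double every second digit counting from the check-digit position (so the 1st, 3rd, 5th, ... of the partial from the right).
  doubled (with −9 where >9): 0 5 0 1 0 9 4 8 3 7 → sum 37
  kept as-is: 0 1 0 2 9 4 8 8 9 → sum 41
Total = 37 + 41 = 78.
Check digit = (10 − (78 mod 10)) mod 10 = 2.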